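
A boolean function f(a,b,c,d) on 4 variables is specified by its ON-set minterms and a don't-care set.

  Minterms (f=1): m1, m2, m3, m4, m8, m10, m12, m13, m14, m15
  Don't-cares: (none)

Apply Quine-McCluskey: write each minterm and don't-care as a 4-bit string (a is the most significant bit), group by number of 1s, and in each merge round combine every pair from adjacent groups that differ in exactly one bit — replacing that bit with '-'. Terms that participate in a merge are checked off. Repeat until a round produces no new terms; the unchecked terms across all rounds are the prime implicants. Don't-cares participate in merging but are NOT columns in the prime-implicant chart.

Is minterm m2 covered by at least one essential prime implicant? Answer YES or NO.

NO

size-2^0 implicants → 0001(✓)  0010(✓)  0011(✓)  0100(✓)  1000(✓)  1010(✓)  1100(✓)  1101(✓)  1110(✓)  1111(✓)
size-2^1 implicants → -010  -100  00-1  001-  1-00(✓)  1-10(✓)  10-0(✓)  11-0(✓)  11-1(✓)  110-(✓)  111-(✓)
size-2^2 implicants → 1--0  11--
Unchecked terms (primes): -010, -100, 00-1, 001-, 1--0, 11--
Minterm coverage:
  m1 ⊆ 00-1 [E]
  m2 ⊆ -010,001-
  m3 ⊆ 00-1,001-
  m4 ⊆ -100 [E]
  m8 ⊆ 1--0 [E]
  m10 ⊆ -010,1--0
  m12 ⊆ -100,1--0,11--
  m13 ⊆ 11-- [E]
  m14 ⊆ 1--0,11--
  m15 ⊆ 11-- [E]
E = {-100, 00-1, 1--0, 11--}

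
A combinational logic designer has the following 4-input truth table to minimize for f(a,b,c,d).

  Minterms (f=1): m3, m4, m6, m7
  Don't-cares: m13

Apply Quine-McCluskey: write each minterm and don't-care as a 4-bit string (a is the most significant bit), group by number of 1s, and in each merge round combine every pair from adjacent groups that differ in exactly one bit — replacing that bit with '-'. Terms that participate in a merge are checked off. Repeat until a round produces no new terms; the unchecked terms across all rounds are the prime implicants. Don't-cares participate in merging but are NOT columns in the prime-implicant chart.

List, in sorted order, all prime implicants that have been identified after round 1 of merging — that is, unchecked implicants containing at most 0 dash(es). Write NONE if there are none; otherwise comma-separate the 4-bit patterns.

1101

[col 0] 0011*, 0100*, 0110*, 0111*, 1101
[col 1] 0-11, 01-0, 011-
Prime implicants: 0-11, 01-0, 011-, 1101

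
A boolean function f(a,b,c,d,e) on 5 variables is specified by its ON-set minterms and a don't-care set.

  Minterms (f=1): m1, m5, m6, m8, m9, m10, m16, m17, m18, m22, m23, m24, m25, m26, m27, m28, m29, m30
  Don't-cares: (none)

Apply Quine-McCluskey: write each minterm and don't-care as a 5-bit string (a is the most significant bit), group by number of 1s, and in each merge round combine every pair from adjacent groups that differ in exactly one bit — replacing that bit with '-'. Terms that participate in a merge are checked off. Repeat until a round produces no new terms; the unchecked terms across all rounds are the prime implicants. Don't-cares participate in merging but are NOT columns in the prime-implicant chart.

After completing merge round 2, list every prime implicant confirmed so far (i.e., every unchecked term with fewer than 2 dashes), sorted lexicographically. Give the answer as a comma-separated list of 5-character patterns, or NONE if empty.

[col 0] 00001*, 00101*, 00110*, 01000*, 01001*, 01010*, 10000*, 10001*, 10010*, 10110*, 10111*, 11000*, 11001*, 11010*, 11011*, 11100*, 11101*, 11110*
[col 1] -0001*, -0110, -1000*, -1001*, -1010*, 0-001*, 00-01, 010-0*, 0100-*, 1-000*, 1-001*, 1-010*, 1-110*, 10-10*, 100-0*, 1000-*, 1011-, 11-00*, 11-01*, 11-10*, 110-0*, 110-1*, 1100-*, 1101-*, 111-0*, 1110-*
[col 2] --001, -10-0, -100-, 1--10, 1-0-0, 1-00-, 11--0, 11-0-, 110--
Prime implicants: --001, -0110, -10-0, -100-, 00-01, 1--10, 1-0-0, 1-00-, 1011-, 11--0, 11-0-, 110--

-0110, 00-01, 1011-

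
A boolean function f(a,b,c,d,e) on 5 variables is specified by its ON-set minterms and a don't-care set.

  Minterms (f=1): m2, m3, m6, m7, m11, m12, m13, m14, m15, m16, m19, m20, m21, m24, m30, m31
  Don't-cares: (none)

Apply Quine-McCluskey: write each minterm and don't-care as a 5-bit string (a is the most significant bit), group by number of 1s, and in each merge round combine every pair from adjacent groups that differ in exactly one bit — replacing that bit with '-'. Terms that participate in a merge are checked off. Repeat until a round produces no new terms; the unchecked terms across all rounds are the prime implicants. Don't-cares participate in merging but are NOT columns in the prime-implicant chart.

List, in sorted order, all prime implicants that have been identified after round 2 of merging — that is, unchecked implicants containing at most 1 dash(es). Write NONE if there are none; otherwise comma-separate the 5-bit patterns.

Round 0: 00010✓ 00011✓ 00110✓ 00111✓ 01011✓ 01100✓ 01101✓ 01110✓ 01111✓ 10000✓ 10011✓ 10100✓ 10101✓ 11000✓ 11110✓ 11111✓
Round 1: -0011 -1110✓ -1111✓ 0-011✓ 0-110✓ 0-111✓ 00-10✓ 00-11✓ 0001-✓ 0011-✓ 01-11✓ 011-0✓ 011-1✓ 0110-✓ 0111-✓ 1-000 10-00 1010- 1111-✓
Round 2: -111- 0--11 0-11- 00-1- 011--
PIs = {-0011, -111-, 0--11, 0-11-, 00-1-, 011--, 1-000, 10-00, 1010-}

-0011, 1-000, 10-00, 1010-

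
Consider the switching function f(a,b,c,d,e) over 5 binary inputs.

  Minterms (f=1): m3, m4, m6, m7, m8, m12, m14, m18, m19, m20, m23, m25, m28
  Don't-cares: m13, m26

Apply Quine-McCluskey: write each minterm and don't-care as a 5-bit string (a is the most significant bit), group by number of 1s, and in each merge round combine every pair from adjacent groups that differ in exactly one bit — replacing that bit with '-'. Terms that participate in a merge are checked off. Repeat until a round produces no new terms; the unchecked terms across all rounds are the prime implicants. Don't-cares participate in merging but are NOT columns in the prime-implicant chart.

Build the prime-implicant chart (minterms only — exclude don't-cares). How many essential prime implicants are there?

size-2^0 implicants → 00011(✓)  00100(✓)  00110(✓)  00111(✓)  01000(✓)  01100(✓)  01101(✓)  01110(✓)  10010(✓)  10011(✓)  10100(✓)  10111(✓)  11001  11010(✓)  11100(✓)
size-2^1 implicants → -0011(✓)  -0100(✓)  -0111(✓)  -1100(✓)  0-100(✓)  0-110(✓)  00-11(✓)  001-0(✓)  0011-  01-00  011-0(✓)  0110-  1-010  1-100(✓)  10-11(✓)  1001-
size-2^2 implicants → --100  -0-11  0-1-0
Unchecked terms (primes): --100, -0-11, 0-1-0, 0011-, 01-00, 0110-, 1-010, 1001-, 11001
Minterm coverage:
  m3 ⊆ -0-11 [E]
  m4 ⊆ --100,0-1-0
  m6 ⊆ 0-1-0,0011-
  m7 ⊆ -0-11,0011-
  m8 ⊆ 01-00 [E]
  m12 ⊆ --100,0-1-0,01-00,0110-
  m14 ⊆ 0-1-0 [E]
  m18 ⊆ 1-010,1001-
  m19 ⊆ -0-11,1001-
  m20 ⊆ --100 [E]
  m23 ⊆ -0-11 [E]
  m25 ⊆ 11001 [E]
  m28 ⊆ --100 [E]
E = {--100, -0-11, 0-1-0, 01-00, 11001}

5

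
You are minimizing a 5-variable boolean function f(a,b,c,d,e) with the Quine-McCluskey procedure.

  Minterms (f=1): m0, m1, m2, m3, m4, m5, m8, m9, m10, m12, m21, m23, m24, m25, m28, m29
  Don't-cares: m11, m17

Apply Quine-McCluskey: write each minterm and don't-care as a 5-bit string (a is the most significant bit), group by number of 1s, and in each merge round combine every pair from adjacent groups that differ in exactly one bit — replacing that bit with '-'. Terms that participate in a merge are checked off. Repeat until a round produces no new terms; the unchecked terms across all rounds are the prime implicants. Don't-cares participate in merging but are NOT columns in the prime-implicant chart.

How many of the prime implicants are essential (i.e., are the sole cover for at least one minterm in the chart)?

2

size-2^0 implicants → 00000(✓)  00001(✓)  00010(✓)  00011(✓)  00100(✓)  00101(✓)  01000(✓)  01001(✓)  01010(✓)  01011(✓)  01100(✓)  10001(✓)  10101(✓)  10111(✓)  11000(✓)  11001(✓)  11100(✓)  11101(✓)
size-2^1 implicants → -0001(✓)  -0101(✓)  -1000(✓)  -1001(✓)  -1100(✓)  0-000(✓)  0-001(✓)  0-010(✓)  0-011(✓)  0-100(✓)  00-00(✓)  00-01(✓)  000-0(✓)  000-1(✓)  0000-(✓)  0001-(✓)  0010-(✓)  01-00(✓)  010-0(✓)  010-1(✓)  0100-(✓)  0101-(✓)  1-001(✓)  1-101(✓)  10-01(✓)  101-1  11-00(✓)  11-01(✓)  1100-(✓)  1110-(✓)
size-2^2 implicants → --001  -0-01  -1-00  -100-  0--00  0-0-0(✓)  0-0-1(✓)  0-00-(✓)  0-01-(✓)  00-0-  000--(✓)  010--(✓)  1--01  11-0-
size-2^3 implicants → 0-0--
Unchecked terms (primes): --001, -0-01, -1-00, -100-, 0--00, 0-0--, 00-0-, 1--01, 101-1, 11-0-
Minterm coverage:
  m0 ⊆ 0--00,0-0--,00-0-
  m1 ⊆ --001,-0-01,0-0--,00-0-
  m2 ⊆ 0-0-- [E]
  m3 ⊆ 0-0-- [E]
  m4 ⊆ 0--00,00-0-
  m5 ⊆ -0-01,00-0-
  m8 ⊆ -1-00,-100-,0--00,0-0--
  m9 ⊆ --001,-100-,0-0--
  m10 ⊆ 0-0-- [E]
  m12 ⊆ -1-00,0--00
  m21 ⊆ -0-01,1--01,101-1
  m23 ⊆ 101-1 [E]
  m24 ⊆ -1-00,-100-,11-0-
  m25 ⊆ --001,-100-,1--01,11-0-
  m28 ⊆ -1-00,11-0-
  m29 ⊆ 1--01,11-0-
E = {0-0--, 101-1}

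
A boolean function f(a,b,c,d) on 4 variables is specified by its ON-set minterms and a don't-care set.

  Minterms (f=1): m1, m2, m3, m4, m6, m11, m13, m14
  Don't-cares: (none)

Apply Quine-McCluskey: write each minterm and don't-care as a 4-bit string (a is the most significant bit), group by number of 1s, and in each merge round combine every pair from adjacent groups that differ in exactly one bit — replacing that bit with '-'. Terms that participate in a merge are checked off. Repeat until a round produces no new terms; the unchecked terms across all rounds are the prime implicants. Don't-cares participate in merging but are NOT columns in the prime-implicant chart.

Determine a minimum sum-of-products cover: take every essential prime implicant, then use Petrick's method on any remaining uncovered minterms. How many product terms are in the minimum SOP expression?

Round 0: 0001✓ 0010✓ 0011✓ 0100✓ 0110✓ 1011✓ 1101 1110✓
Round 1: -011 -110 0-10 00-1 001- 01-0
PIs = {-011, -110, 0-10, 00-1, 001-, 01-0, 1101}
Coverage chart:
  m1: 00-1 ←essential
  m2: 0-10,001-
  m3: -011,00-1,001-
  m4: 01-0 ←essential
  m6: -110,0-10,01-0
  m11: -011 ←essential
  m13: 1101 ←essential
  m14: -110 ←essential
Essential: -011, -110, 00-1, 01-0, 1101
Petrick residual → 0-10
Min cover (6 terms): b'cd + bcd' + a'cd' + a'b'd + a'bd' + abc'd

6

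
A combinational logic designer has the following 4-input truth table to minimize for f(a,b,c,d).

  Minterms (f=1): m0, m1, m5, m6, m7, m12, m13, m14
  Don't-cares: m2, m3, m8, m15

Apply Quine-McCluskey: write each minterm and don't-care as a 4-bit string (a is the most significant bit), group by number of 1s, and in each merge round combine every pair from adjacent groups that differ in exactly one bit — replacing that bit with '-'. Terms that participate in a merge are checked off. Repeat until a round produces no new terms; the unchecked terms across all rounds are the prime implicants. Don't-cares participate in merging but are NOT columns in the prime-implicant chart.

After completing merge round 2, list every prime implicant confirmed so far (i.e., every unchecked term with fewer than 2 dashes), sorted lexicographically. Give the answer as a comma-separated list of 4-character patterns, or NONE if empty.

-000, 1-00

[col 0] 0000*, 0001*, 0010*, 0011*, 0101*, 0110*, 0111*, 1000*, 1100*, 1101*, 1110*, 1111*
[col 1] -000, -101*, -110*, -111*, 0-01*, 0-10*, 0-11*, 00-0*, 00-1*, 000-*, 001-*, 01-1*, 011-*, 1-00, 11-0*, 11-1*, 110-*, 111-*
[col 2] -1-1, -11-, 0--1, 0-1-, 00--, 11--
Prime implicants: -000, -1-1, -11-, 0--1, 0-1-, 00--, 1-00, 11--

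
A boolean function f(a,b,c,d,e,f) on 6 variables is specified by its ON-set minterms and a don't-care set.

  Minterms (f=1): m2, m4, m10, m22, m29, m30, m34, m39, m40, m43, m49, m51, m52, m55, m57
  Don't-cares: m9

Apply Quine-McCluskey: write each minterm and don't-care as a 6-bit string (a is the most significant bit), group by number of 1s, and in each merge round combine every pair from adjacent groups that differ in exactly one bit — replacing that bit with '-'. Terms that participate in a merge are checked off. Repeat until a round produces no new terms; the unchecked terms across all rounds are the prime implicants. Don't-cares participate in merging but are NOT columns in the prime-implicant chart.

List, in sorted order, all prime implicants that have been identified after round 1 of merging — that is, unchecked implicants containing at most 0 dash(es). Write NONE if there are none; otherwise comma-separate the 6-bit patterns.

000100, 001001, 011101, 101000, 101011, 110100

size-2^0 implicants → 000010(✓)  000100  001001  001010(✓)  010110(✓)  011101  011110(✓)  100010(✓)  100111(✓)  101000  101011  110001(✓)  110011(✓)  110100  110111(✓)  111001(✓)
size-2^1 implicants → -00010  00-010  01-110  1-0111  11-001  110-11  1100-1
Unchecked terms (primes): -00010, 00-010, 000100, 001001, 01-110, 011101, 1-0111, 101000, 101011, 11-001, 110-11, 1100-1, 110100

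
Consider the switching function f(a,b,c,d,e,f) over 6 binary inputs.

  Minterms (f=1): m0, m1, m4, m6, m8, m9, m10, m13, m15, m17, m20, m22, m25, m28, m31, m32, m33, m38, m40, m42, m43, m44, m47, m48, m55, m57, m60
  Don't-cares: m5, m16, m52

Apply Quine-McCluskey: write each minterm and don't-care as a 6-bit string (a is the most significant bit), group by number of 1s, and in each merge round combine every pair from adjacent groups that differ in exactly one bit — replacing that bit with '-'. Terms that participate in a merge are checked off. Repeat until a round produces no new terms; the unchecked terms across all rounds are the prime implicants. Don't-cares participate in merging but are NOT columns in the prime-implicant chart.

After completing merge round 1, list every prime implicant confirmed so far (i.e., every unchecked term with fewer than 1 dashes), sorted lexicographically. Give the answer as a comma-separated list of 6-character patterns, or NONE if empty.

Round 0: 000000✓ 000001✓ 000100✓ 000101✓ 000110✓ 001000✓ 001001✓ 001010✓ 001101✓ 001111✓ 010000✓ 010001✓ 010100✓ 010110✓ 011001✓ 011100✓ 011111✓ 100000✓ 100001✓ 100110✓ 101000✓ 101010✓ 101011✓ 101100✓ 101111✓ 110000✓ 110100✓ 110111 111001✓ 111100✓
Round 1: -00000✓ -00001✓ -00110 -01000✓ -01010✓ -01111 -10000✓ -10100✓ -11001 -11100✓ 0-0000✓ 0-0001✓ 0-0100✓ 0-0110✓ 0-1001✓ 0-1111 00-000✓ 00-001✓ 00-101✓ 000-00✓ 000-01✓ 00000-✓ 0001-0✓ 00010-✓ 001-01✓ 0010-0✓ 00100-✓ 0011-1 01-001✓ 01-100✓ 010-00✓ 01000-✓ 0101-0✓ 1-0000✓ 1-1100 10-000✓ 10000-✓ 101-00 101-11 1010-0✓ 10101- 11-100✓ 110-00✓
Round 2: --0000 -0-000 -0000- -010-0 -1-100 -10-00 0--001 0-0-00 0-000- 0-01-0 00--01 00-00- 000-0-
PIs = {--0000, -0-000, -0000-, -00110, -010-0, -01111, -1-100, -10-00, -11001, 0--001, 0-0-00, 0-000-, 0-01-0, 0-1111, 00--01, 00-00-, 000-0-, 0011-1, 1-1100, 101-00, 101-11, 10101-, 110111}

110111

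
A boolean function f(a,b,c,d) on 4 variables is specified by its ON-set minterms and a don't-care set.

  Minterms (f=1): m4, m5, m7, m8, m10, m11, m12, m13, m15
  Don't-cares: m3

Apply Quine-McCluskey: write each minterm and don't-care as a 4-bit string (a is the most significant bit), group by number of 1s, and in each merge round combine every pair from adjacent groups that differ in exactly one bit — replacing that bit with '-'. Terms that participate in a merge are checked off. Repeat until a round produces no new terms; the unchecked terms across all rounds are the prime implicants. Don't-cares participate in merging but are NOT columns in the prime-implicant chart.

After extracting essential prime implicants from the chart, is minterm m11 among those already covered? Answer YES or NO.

Round 0: 0011✓ 0100✓ 0101✓ 0111✓ 1000✓ 1010✓ 1011✓ 1100✓ 1101✓ 1111✓
Round 1: -011✓ -100✓ -101✓ -111✓ 0-11✓ 01-1✓ 010-✓ 1-00 1-11✓ 10-0 101- 11-1✓ 110-✓
Round 2: --11 -1-1 -10-
PIs = {--11, -1-1, -10-, 1-00, 10-0, 101-}
Coverage chart:
  m4: -10- ←essential
  m5: -1-1,-10-
  m7: --11,-1-1
  m8: 1-00,10-0
  m10: 10-0,101-
  m11: --11,101-
  m12: -10-,1-00
  m13: -1-1,-10-
  m15: --11,-1-1
Essential: -10-

NO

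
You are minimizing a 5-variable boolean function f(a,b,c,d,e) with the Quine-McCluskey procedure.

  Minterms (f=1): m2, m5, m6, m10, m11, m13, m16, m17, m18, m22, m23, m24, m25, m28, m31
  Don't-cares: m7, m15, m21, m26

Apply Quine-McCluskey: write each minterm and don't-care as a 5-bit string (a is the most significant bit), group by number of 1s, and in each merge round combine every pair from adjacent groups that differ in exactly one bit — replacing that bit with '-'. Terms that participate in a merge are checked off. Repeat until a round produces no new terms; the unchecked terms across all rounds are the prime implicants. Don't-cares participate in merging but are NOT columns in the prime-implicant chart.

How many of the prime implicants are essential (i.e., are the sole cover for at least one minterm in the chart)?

4

Round 0: 00010✓ 00101✓ 00110✓ 00111✓ 01010✓ 01011✓ 01101✓ 01111✓ 10000✓ 10001✓ 10010✓ 10101✓ 10110✓ 10111✓ 11000✓ 11001✓ 11010✓ 11100✓ 11111✓
Round 1: -0010✓ -0101✓ -0110✓ -0111✓ -1010✓ -1111✓ 0-010✓ 0-101✓ 0-111✓ 00-10✓ 001-1✓ 0011-✓ 01-11 0101- 011-1✓ 1-000✓ 1-001✓ 1-010✓ 1-111✓ 10-01 10-10✓ 100-0✓ 1000-✓ 101-1✓ 1011-✓ 11-00 110-0✓ 1100-✓
Round 2: --010 --111 -0-10 -01-1 -011- 0-1-1 1-0-0 1-00-
PIs = {--010, --111, -0-10, -01-1, -011-, 0-1-1, 01-11, 0101-, 1-0-0, 1-00-, 10-01, 11-00}
Coverage chart:
  m2: --010,-0-10
  m5: -01-1,0-1-1
  m6: -0-10,-011-
  m10: --010,0101-
  m11: 01-11,0101-
  m13: 0-1-1 ←essential
  m16: 1-0-0,1-00-
  m17: 1-00-,10-01
  m18: --010,-0-10,1-0-0
  m22: -0-10,-011-
  m23: --111,-01-1,-011-
  m24: 1-0-0,1-00-,11-00
  m25: 1-00- ←essential
  m28: 11-00 ←essential
  m31: --111 ←essential
Essential: --111, 0-1-1, 1-00-, 11-00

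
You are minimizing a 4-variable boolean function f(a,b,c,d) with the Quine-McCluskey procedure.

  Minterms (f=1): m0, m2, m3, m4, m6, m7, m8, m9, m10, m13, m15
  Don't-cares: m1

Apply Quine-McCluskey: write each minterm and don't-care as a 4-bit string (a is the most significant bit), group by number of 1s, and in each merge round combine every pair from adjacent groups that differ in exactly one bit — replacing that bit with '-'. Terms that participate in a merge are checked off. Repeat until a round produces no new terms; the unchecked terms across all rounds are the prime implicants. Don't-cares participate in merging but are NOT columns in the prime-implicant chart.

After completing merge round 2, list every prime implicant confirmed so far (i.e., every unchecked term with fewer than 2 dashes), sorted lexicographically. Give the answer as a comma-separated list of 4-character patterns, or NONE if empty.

-111, 1-01, 11-1

[col 0] 0000*, 0001*, 0010*, 0011*, 0100*, 0110*, 0111*, 1000*, 1001*, 1010*, 1101*, 1111*
[col 1] -000*, -001*, -010*, -111, 0-00*, 0-10*, 0-11*, 00-0*, 00-1*, 000-*, 001-*, 01-0*, 011-*, 1-01, 10-0*, 100-*, 11-1
[col 2] -0-0, -00-, 0--0, 0-1-, 00--
Prime implicants: -0-0, -00-, -111, 0--0, 0-1-, 00--, 1-01, 11-1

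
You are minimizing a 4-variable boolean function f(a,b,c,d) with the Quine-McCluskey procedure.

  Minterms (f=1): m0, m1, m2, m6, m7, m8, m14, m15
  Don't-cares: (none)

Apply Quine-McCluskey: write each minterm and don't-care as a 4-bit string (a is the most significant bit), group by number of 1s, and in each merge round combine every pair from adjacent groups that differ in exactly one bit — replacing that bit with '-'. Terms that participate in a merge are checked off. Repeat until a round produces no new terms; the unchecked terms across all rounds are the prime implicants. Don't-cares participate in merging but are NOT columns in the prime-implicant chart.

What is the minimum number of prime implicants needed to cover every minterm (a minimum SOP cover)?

4

size-2^0 implicants → 0000(✓)  0001(✓)  0010(✓)  0110(✓)  0111(✓)  1000(✓)  1110(✓)  1111(✓)
size-2^1 implicants → -000  -110(✓)  -111(✓)  0-10  00-0  000-  011-(✓)  111-(✓)
size-2^2 implicants → -11-
Unchecked terms (primes): -000, -11-, 0-10, 00-0, 000-
Minterm coverage:
  m0 ⊆ -000,00-0,000-
  m1 ⊆ 000- [E]
  m2 ⊆ 0-10,00-0
  m6 ⊆ -11-,0-10
  m7 ⊆ -11- [E]
  m8 ⊆ -000 [E]
  m14 ⊆ -11- [E]
  m15 ⊆ -11- [E]
E = {-000, -11-, 000-}
Petrick residual → 0-10
Cover = b'c'd' + bc + a'cd' + a'b'c'  |cover|=4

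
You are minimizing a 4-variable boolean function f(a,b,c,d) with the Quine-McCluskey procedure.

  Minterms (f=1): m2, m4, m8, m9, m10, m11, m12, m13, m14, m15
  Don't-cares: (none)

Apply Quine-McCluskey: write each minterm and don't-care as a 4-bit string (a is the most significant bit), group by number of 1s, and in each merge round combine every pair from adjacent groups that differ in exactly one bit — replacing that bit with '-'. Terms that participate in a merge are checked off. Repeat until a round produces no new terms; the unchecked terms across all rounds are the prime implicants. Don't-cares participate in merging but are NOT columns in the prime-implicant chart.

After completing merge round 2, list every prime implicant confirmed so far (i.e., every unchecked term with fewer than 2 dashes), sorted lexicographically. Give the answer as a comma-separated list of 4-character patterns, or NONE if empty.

-010, -100

size-2^0 implicants → 0010(✓)  0100(✓)  1000(✓)  1001(✓)  1010(✓)  1011(✓)  1100(✓)  1101(✓)  1110(✓)  1111(✓)
size-2^1 implicants → -010  -100  1-00(✓)  1-01(✓)  1-10(✓)  1-11(✓)  10-0(✓)  10-1(✓)  100-(✓)  101-(✓)  11-0(✓)  11-1(✓)  110-(✓)  111-(✓)
size-2^2 implicants → 1--0(✓)  1--1(✓)  1-0-(✓)  1-1-(✓)  10--(✓)  11--(✓)
size-2^3 implicants → 1---
Unchecked terms (primes): -010, -100, 1---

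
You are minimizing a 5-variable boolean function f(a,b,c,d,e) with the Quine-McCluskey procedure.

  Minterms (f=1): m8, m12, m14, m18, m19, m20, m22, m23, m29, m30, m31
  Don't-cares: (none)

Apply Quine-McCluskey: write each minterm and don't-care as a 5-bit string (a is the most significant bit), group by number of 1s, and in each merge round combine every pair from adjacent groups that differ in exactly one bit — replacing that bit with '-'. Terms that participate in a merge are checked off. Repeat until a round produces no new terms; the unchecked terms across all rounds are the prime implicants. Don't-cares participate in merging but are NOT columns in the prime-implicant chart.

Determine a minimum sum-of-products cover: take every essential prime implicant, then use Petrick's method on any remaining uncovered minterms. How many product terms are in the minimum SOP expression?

size-2^0 implicants → 01000(✓)  01100(✓)  01110(✓)  10010(✓)  10011(✓)  10100(✓)  10110(✓)  10111(✓)  11101(✓)  11110(✓)  11111(✓)
size-2^1 implicants → -1110  01-00  011-0  1-110(✓)  1-111(✓)  10-10(✓)  10-11(✓)  1001-(✓)  101-0  1011-(✓)  111-1  1111-(✓)
size-2^2 implicants → 1-11-  10-1-
Unchecked terms (primes): -1110, 01-00, 011-0, 1-11-, 10-1-, 101-0, 111-1
Minterm coverage:
  m8 ⊆ 01-00 [E]
  m12 ⊆ 01-00,011-0
  m14 ⊆ -1110,011-0
  m18 ⊆ 10-1- [E]
  m19 ⊆ 10-1- [E]
  m20 ⊆ 101-0 [E]
  m22 ⊆ 1-11-,10-1-,101-0
  m23 ⊆ 1-11-,10-1-
  m29 ⊆ 111-1 [E]
  m30 ⊆ -1110,1-11-
  m31 ⊆ 1-11-,111-1
E = {01-00, 10-1-, 101-0, 111-1}
Petrick residual → -1110
Cover = bcde' + a'bd'e' + ab'd + ab'ce' + abce  |cover|=5

5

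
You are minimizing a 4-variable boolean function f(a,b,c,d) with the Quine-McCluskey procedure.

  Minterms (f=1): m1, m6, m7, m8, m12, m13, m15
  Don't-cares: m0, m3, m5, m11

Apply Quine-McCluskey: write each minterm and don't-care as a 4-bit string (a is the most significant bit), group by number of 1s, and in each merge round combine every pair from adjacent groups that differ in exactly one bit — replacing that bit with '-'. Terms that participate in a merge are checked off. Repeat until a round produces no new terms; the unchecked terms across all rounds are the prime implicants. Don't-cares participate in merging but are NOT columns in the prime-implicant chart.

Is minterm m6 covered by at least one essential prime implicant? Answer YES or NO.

YES

size-2^0 implicants → 0000(✓)  0001(✓)  0011(✓)  0101(✓)  0110(✓)  0111(✓)  1000(✓)  1011(✓)  1100(✓)  1101(✓)  1111(✓)
size-2^1 implicants → -000  -011(✓)  -101(✓)  -111(✓)  0-01(✓)  0-11(✓)  00-1(✓)  000-  01-1(✓)  011-  1-00  1-11(✓)  11-1(✓)  110-
size-2^2 implicants → --11  -1-1  0--1
Unchecked terms (primes): --11, -000, -1-1, 0--1, 000-, 011-, 1-00, 110-
Minterm coverage:
  m1 ⊆ 0--1,000-
  m6 ⊆ 011- [E]
  m7 ⊆ --11,-1-1,0--1,011-
  m8 ⊆ -000,1-00
  m12 ⊆ 1-00,110-
  m13 ⊆ -1-1,110-
  m15 ⊆ --11,-1-1
E = {011-}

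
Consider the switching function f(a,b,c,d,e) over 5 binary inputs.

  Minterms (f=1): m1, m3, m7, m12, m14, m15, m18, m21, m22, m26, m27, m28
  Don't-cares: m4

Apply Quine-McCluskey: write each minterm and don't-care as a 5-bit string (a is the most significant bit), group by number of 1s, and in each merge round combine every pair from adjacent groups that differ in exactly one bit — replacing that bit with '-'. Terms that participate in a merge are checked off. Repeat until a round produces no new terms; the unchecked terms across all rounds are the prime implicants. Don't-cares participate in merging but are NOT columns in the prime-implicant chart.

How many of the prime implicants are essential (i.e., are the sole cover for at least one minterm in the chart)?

5

Round 0: 00001✓ 00011✓ 00100✓ 00111✓ 01100✓ 01110✓ 01111✓ 10010✓ 10101 10110✓ 11010✓ 11011✓ 11100✓
Round 1: -1100 0-100 0-111 00-11 000-1 011-0 0111- 1-010 10-10 1101-
PIs = {-1100, 0-100, 0-111, 00-11, 000-1, 011-0, 0111-, 1-010, 10-10, 10101, 1101-}
Coverage chart:
  m1: 000-1 ←essential
  m3: 00-11,000-1
  m7: 0-111,00-11
  m12: -1100,0-100,011-0
  m14: 011-0,0111-
  m15: 0-111,0111-
  m18: 1-010,10-10
  m21: 10101 ←essential
  m22: 10-10 ←essential
  m26: 1-010,1101-
  m27: 1101- ←essential
  m28: -1100 ←essential
Essential: -1100, 000-1, 10-10, 10101, 1101-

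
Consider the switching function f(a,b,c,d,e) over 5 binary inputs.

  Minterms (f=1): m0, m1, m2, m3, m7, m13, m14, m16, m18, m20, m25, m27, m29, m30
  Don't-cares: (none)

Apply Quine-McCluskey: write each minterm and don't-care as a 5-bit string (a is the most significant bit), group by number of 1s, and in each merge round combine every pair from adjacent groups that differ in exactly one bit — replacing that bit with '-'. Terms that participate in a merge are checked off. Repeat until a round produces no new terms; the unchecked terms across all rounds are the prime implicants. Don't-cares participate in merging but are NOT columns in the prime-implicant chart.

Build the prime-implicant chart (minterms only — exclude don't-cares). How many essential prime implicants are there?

7

size-2^0 implicants → 00000(✓)  00001(✓)  00010(✓)  00011(✓)  00111(✓)  01101(✓)  01110(✓)  10000(✓)  10010(✓)  10100(✓)  11001(✓)  11011(✓)  11101(✓)  11110(✓)
size-2^1 implicants → -0000(✓)  -0010(✓)  -1101  -1110  00-11  000-0(✓)  000-1(✓)  0000-(✓)  0001-(✓)  10-00  100-0(✓)  11-01  110-1
size-2^2 implicants → -00-0  000--
Unchecked terms (primes): -00-0, -1101, -1110, 00-11, 000--, 10-00, 11-01, 110-1
Minterm coverage:
  m0 ⊆ -00-0,000--
  m1 ⊆ 000-- [E]
  m2 ⊆ -00-0,000--
  m3 ⊆ 00-11,000--
  m7 ⊆ 00-11 [E]
  m13 ⊆ -1101 [E]
  m14 ⊆ -1110 [E]
  m16 ⊆ -00-0,10-00
  m18 ⊆ -00-0 [E]
  m20 ⊆ 10-00 [E]
  m25 ⊆ 11-01,110-1
  m27 ⊆ 110-1 [E]
  m29 ⊆ -1101,11-01
  m30 ⊆ -1110 [E]
E = {-00-0, -1101, -1110, 00-11, 000--, 10-00, 110-1}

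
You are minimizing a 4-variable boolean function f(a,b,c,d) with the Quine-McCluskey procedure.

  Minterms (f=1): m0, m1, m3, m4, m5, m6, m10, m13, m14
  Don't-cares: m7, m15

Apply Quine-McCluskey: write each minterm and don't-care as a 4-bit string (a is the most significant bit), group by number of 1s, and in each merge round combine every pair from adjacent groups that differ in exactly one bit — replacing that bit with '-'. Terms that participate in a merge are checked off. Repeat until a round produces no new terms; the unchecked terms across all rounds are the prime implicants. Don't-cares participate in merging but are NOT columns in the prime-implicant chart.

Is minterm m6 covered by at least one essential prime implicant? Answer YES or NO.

size-2^0 implicants → 0000(✓)  0001(✓)  0011(✓)  0100(✓)  0101(✓)  0110(✓)  0111(✓)  1010(✓)  1101(✓)  1110(✓)  1111(✓)
size-2^1 implicants → -101(✓)  -110(✓)  -111(✓)  0-00(✓)  0-01(✓)  0-11(✓)  00-1(✓)  000-(✓)  01-0(✓)  01-1(✓)  010-(✓)  011-(✓)  1-10  11-1(✓)  111-(✓)
size-2^2 implicants → -1-1  -11-  0--1  0-0-  01--
Unchecked terms (primes): -1-1, -11-, 0--1, 0-0-, 01--, 1-10
Minterm coverage:
  m0 ⊆ 0-0- [E]
  m1 ⊆ 0--1,0-0-
  m3 ⊆ 0--1 [E]
  m4 ⊆ 0-0-,01--
  m5 ⊆ -1-1,0--1,0-0-,01--
  m6 ⊆ -11-,01--
  m10 ⊆ 1-10 [E]
  m13 ⊆ -1-1 [E]
  m14 ⊆ -11-,1-10
E = {-1-1, 0--1, 0-0-, 1-10}

NO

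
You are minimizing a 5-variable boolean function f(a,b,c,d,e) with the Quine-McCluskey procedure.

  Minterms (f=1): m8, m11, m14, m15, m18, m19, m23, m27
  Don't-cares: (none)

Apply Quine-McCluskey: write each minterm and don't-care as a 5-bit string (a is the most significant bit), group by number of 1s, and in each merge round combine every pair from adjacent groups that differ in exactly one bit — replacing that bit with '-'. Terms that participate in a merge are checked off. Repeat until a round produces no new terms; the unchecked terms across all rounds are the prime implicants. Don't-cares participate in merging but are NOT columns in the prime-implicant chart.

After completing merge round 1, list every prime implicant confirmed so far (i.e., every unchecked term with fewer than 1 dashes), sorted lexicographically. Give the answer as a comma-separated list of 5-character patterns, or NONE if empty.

01000

Round 0: 01000 01011✓ 01110✓ 01111✓ 10010✓ 10011✓ 10111✓ 11011✓
Round 1: -1011 01-11 0111- 1-011 10-11 1001-
PIs = {-1011, 01-11, 01000, 0111-, 1-011, 10-11, 1001-}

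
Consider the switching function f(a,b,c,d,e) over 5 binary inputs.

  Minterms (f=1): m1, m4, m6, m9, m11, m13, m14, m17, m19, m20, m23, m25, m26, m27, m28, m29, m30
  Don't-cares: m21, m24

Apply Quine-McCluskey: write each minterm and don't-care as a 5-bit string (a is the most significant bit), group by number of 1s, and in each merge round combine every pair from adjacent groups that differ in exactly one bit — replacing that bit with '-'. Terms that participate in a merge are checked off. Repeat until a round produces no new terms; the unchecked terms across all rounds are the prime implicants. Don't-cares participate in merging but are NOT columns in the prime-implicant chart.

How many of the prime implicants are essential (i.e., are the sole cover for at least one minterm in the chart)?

size-2^0 implicants → 00001(✓)  00100(✓)  00110(✓)  01001(✓)  01011(✓)  01101(✓)  01110(✓)  10001(✓)  10011(✓)  10100(✓)  10101(✓)  10111(✓)  11000(✓)  11001(✓)  11010(✓)  11011(✓)  11100(✓)  11101(✓)  11110(✓)
size-2^1 implicants → -0001(✓)  -0100  -1001(✓)  -1011(✓)  -1101(✓)  -1110  0-001(✓)  0-110  001-0  01-01(✓)  010-1(✓)  1-001(✓)  1-011(✓)  1-100(✓)  1-101(✓)  10-01(✓)  10-11(✓)  100-1(✓)  101-1(✓)  1010-(✓)  11-00(✓)  11-01(✓)  11-10(✓)  110-0(✓)  110-1(✓)  1100-(✓)  1101-(✓)  111-0(✓)  1110-(✓)
size-2^2 implicants → --001  -1-01  -10-1  1--01  1-0-1  1-10-  10--1  11--0  11-0-  110--
Unchecked terms (primes): --001, -0100, -1-01, -10-1, -1110, 0-110, 001-0, 1--01, 1-0-1, 1-10-, 10--1, 11--0, 11-0-, 110--
Minterm coverage:
  m1 ⊆ --001 [E]
  m4 ⊆ -0100,001-0
  m6 ⊆ 0-110,001-0
  m9 ⊆ --001,-1-01,-10-1
  m11 ⊆ -10-1 [E]
  m13 ⊆ -1-01 [E]
  m14 ⊆ -1110,0-110
  m17 ⊆ --001,1--01,1-0-1,10--1
  m19 ⊆ 1-0-1,10--1
  m20 ⊆ -0100,1-10-
  m23 ⊆ 10--1 [E]
  m25 ⊆ --001,-1-01,-10-1,1--01,1-0-1,11-0-,110--
  m26 ⊆ 11--0,110--
  m27 ⊆ -10-1,1-0-1,110--
  m28 ⊆ 1-10-,11--0,11-0-
  m29 ⊆ -1-01,1--01,1-10-,11-0-
  m30 ⊆ -1110,11--0
E = {--001, -1-01, -10-1, 10--1}

4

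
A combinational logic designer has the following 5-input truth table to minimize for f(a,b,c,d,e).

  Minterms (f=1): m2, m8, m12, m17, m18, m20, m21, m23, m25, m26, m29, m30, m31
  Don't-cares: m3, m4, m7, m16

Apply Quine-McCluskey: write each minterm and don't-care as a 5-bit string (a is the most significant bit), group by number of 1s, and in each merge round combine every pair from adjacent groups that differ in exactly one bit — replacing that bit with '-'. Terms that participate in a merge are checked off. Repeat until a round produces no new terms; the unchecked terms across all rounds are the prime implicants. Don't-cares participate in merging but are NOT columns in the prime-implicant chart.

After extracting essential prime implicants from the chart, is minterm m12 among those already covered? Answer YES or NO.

[col 0] 00010*, 00011*, 00100*, 00111*, 01000*, 01100*, 10000*, 10001*, 10010*, 10100*, 10101*, 10111*, 11001*, 11010*, 11101*, 11110*, 11111*
[col 1] -0010, -0100, -0111, 0-100, 00-11, 0001-, 01-00, 1-001*, 1-010, 1-101*, 1-111*, 10-00*, 10-01*, 100-0, 1000-*, 101-1*, 1010-*, 11-01*, 11-10, 111-1*, 1111-
[col 2] 1--01, 1-1-1, 10-0-
Prime implicants: -0010, -0100, -0111, 0-100, 00-11, 0001-, 01-00, 1--01, 1-010, 1-1-1, 10-0-, 100-0, 11-10, 1111-
PI chart (minterm → PIs covering it):
  2 | -0010,0001-
  8 | 01-00  (sole → essential)
  12 | 0-100,01-00
  17 | 1--01,10-0-
  18 | -0010,1-010,100-0
  20 | -0100,10-0-
  21 | 1--01,1-1-1,10-0-
  23 | -0111,1-1-1
  25 | 1--01  (sole → essential)
  26 | 1-010,11-10
  29 | 1--01,1-1-1
  30 | 11-10,1111-
  31 | 1-1-1,1111-
Essential prime implicants: 01-00, 1--01

YES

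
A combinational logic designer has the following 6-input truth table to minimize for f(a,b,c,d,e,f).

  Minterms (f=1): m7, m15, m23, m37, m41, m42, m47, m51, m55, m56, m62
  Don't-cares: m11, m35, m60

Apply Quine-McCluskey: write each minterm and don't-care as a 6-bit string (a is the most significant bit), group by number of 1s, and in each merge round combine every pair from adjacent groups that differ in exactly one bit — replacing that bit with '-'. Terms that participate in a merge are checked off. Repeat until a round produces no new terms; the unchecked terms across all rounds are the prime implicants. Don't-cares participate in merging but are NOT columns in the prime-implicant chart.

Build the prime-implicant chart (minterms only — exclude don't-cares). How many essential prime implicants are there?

size-2^0 implicants → 000111(✓)  001011(✓)  001111(✓)  010111(✓)  100011(✓)  100101  101001  101010  101111(✓)  110011(✓)  110111(✓)  111000(✓)  111100(✓)  111110(✓)
size-2^1 implicants → -01111  -10111  0-0111  00-111  001-11  1-0011  110-11  111-00  1111-0
Unchecked terms (primes): -01111, -10111, 0-0111, 00-111, 001-11, 1-0011, 100101, 101001, 101010, 110-11, 111-00, 1111-0
Minterm coverage:
  m7 ⊆ 0-0111,00-111
  m15 ⊆ -01111,00-111,001-11
  m23 ⊆ -10111,0-0111
  m37 ⊆ 100101 [E]
  m41 ⊆ 101001 [E]
  m42 ⊆ 101010 [E]
  m47 ⊆ -01111 [E]
  m51 ⊆ 1-0011,110-11
  m55 ⊆ -10111,110-11
  m56 ⊆ 111-00 [E]
  m62 ⊆ 1111-0 [E]
E = {-01111, 100101, 101001, 101010, 111-00, 1111-0}

6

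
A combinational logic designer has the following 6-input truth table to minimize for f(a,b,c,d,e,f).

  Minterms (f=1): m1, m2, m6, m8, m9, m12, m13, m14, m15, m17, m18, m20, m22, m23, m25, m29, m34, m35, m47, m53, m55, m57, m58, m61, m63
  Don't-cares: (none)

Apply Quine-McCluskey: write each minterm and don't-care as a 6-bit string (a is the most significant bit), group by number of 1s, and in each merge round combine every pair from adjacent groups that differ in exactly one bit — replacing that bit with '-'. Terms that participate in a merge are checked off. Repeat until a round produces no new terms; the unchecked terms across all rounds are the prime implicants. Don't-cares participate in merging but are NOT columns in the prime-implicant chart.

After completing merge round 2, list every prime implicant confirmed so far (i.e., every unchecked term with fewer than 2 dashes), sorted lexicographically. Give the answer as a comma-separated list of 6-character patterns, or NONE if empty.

size-2^0 implicants → 000001(✓)  000010(✓)  000110(✓)  001000(✓)  001001(✓)  001100(✓)  001101(✓)  001110(✓)  001111(✓)  010001(✓)  010010(✓)  010100(✓)  010110(✓)  010111(✓)  011001(✓)  011101(✓)  100010(✓)  100011(✓)  101111(✓)  110101(✓)  110111(✓)  111001(✓)  111010  111101(✓)  111111(✓)
size-2^1 implicants → -00010  -01111  -10111  -11001(✓)  -11101(✓)  0-0001(✓)  0-0010(✓)  0-0110(✓)  0-1001(✓)  0-1101(✓)  00-001(✓)  00-110  000-10(✓)  001-00(✓)  001-01(✓)  00100-(✓)  0011-0(✓)  0011-1(✓)  00110-(✓)  00111-(✓)  01-001(✓)  010-10(✓)  0101-0  01011-  011-01(✓)  1-1111  10001-  11-101(✓)  11-111(✓)  1101-1(✓)  111-01(✓)  1111-1(✓)
size-2^2 implicants → -11-01  0--001  0-0-10  0-1-01  001-0-  0011--  11-1-1
Unchecked terms (primes): -00010, -01111, -10111, -11-01, 0--001, 0-0-10, 0-1-01, 00-110, 001-0-, 0011--, 0101-0, 01011-, 1-1111, 10001-, 11-1-1, 111010

-00010, -01111, -10111, 00-110, 0101-0, 01011-, 1-1111, 10001-, 111010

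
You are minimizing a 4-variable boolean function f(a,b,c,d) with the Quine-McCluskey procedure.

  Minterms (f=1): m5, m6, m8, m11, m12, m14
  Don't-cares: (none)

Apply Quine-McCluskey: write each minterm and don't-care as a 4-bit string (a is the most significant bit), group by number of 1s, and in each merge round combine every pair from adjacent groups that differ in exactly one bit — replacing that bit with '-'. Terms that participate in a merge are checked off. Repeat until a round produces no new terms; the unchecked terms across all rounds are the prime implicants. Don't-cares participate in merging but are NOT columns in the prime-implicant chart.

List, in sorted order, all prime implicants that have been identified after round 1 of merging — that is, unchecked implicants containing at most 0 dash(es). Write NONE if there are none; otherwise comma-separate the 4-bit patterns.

0101, 1011

Round 0: 0101 0110✓ 1000✓ 1011 1100✓ 1110✓
Round 1: -110 1-00 11-0
PIs = {-110, 0101, 1-00, 1011, 11-0}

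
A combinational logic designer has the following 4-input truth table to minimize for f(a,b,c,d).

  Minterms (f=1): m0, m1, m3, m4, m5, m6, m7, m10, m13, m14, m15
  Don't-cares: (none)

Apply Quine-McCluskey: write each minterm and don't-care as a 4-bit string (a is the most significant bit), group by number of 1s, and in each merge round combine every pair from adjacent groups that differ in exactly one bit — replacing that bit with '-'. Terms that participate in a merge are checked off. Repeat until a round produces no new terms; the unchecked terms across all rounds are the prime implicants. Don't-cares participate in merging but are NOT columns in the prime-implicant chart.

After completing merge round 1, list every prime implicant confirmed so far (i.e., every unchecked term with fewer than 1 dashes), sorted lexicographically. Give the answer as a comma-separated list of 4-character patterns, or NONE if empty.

NONE

[col 0] 0000*, 0001*, 0011*, 0100*, 0101*, 0110*, 0111*, 1010*, 1101*, 1110*, 1111*
[col 1] -101*, -110*, -111*, 0-00*, 0-01*, 0-11*, 00-1*, 000-*, 01-0*, 01-1*, 010-*, 011-*, 1-10, 11-1*, 111-*
[col 2] -1-1, -11-, 0--1, 0-0-, 01--
Prime implicants: -1-1, -11-, 0--1, 0-0-, 01--, 1-10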